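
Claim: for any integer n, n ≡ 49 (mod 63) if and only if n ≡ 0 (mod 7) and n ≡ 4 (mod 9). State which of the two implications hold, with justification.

(⇐) If n ≡ 0 (mod 7) and n ≡ 4 (mod 9), then by the Chinese remainder theorem n ≡ 49 (mod 63). This is exactly n ≡ 49 (mod 63).

(⇒) Suppose n ≡ 49 (mod 63); write n = 63j + 49. Since 7 ∣ 63, reducing mod 7 gives n ≡ 49 ≡ 0 (mod 7); since 9 ∣ 63, reducing mod 9 gives n ≡ 49 ≡ 4 (mod 9).

Both implications hold.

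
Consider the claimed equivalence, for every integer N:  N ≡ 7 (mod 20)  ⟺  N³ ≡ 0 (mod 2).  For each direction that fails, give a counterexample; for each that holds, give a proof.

(⟹) This fails: take N = 7. Then 7 ≡ 7 (mod 20), but 7³ = 343 ≡ 1 (mod 2), not 0.

(⟸) This fails: take N = 0. Then 0³ = 0 ≡ 0 (mod 2), yet 0 ≡ 0 (mod 20), not 7.

(⇒) fails and (⇐) fails.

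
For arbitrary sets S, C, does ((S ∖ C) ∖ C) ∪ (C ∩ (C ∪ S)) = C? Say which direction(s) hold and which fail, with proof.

(⊆) This inclusion fails. Take S = {1}, C = ∅; then 1 ∈ ((S ∖ C) ∖ C) ∪ (C ∩ (C ∪ S)) but 1 ∉ C.

(⊇) Let x ∈ C. Then either x ∈ C and x ∉ S; or x ∈ S ∩ C. In each case x ∈ ((S ∖ C) ∖ C) ∪ (C ∩ (C ∪ S)), so C ⊆ ((S ∖ C) ∖ C) ∪ (C ∩ (C ∪ S)).

The sets are not equal: only the reverse inclusion holds.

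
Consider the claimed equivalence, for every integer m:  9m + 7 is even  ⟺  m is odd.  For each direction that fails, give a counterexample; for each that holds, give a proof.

Both directions hold.

(⇒) Suppose 9m + 7 is even. Since 9 is odd, 9m and m have the same parity, so 9m + 7 ≡ m + 7 (mod 2). As 7 is odd, 9m + 7 is even exactly when m is odd. Thus m is odd.

(⇐) Conversely, suppose m is odd; write m = 2j + 1. Then 9m + 7 = 9·(2j + 1) + 7 = 2·9j + 16, which is even.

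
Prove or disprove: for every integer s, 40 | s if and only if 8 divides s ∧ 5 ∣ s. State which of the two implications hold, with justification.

The biconditional holds.

(→) If 40 ∣ s, write s = 40q. Since 40 = 5·8, s = 8·(5q), so 8 ∣ s; and since 40 = 8·5, s = 5·(8q), so 5 ∣ s.

(←) Suppose 8 ∣ s and 5 ∣ s. Any common multiple of 8 and 5 is a multiple of their lcm; here gcd(8, 5) = 1, so lcm(8, 5) = 8·5 = 40, so 40 ∣ s.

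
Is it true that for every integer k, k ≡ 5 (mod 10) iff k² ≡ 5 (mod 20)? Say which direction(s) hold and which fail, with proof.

(→) Suppose k ≡ 5 (mod 10). Working modulo 20, k ∈ {5, 15}; for each such r, r² ≡ 5 (mod 20).

(←) Conversely, the residues r modulo 20 with r² ≡ 5 (mod 20) are exactly {5, 15}, and each is ≡ 5 (mod 10).

Both directions hold; the statement is true.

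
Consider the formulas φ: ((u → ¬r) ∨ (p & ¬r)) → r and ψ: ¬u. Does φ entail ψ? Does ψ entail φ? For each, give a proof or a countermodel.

Neither direction holds.

[⇒] This fails. Under r = T, p = F, u = T, the left side is true but the right side is false.

[⇐] This fails. Under r = F, p = F, u = F, the left side is false but the right side is true.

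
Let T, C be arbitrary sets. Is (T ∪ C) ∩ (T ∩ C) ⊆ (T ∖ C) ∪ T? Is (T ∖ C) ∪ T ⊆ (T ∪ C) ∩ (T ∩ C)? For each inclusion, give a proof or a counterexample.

(⊇) This inclusion fails. Take T = {1}, C = ∅; then 1 ∈ (T ∖ C) ∪ T but 1 ∉ (T ∪ C) ∩ (T ∩ C).

(⊆) Let x ∈ (T ∪ C) ∩ (T ∩ C). Then x ∈ T ∩ C, from which x ∈ (T ∖ C) ∪ T.

The sets are not equal: only the forward inclusion holds.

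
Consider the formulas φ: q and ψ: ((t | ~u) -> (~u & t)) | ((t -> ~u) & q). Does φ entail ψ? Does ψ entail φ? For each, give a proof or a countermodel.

(→) This fails. Under t = T, q = T, u = T, the left side is true but the right side is false.

(←) This fails. Under t = T, q = F, u = F, the left side is false but the right side is true.

(⇒) fails and (⇐) fails.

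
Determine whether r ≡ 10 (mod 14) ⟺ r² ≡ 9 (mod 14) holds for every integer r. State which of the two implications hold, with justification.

(⇒) This fails: take r = 10. Then 10 ≡ 10 (mod 14), but 10² = 100 ≡ 2 (mod 14), not 9.

(⇐) This fails: take r = 3. Then 3² = 9 ≡ 9 (mod 14), yet 3 ≡ 3 (mod 14), not 10.

(⇒) fails and (⇐) fails.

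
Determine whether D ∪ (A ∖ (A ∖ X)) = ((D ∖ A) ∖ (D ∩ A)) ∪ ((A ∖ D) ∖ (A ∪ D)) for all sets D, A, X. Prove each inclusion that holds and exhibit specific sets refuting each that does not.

Forward inclusion. This inclusion fails. Take D = {1}, A = {1}, X = ∅; then 1 ∈ D ∪ (A ∖ (A ∖ X)) but 1 ∉ ((D ∖ A) ∖ (D ∩ A)) ∪ ((A ∖ D) ∖ (A ∪ D)).

Reverse inclusion. Let x ∈ ((D ∖ A) ∖ (D ∩ A)) ∪ ((A ∖ D) ∖ (A ∪ D)). Then either x ∈ D and x ∉ A, X; or x ∈ D ∩ X and x ∉ A. In each case x ∈ D ∪ (A ∖ (A ∖ X)), so ((D ∖ A) ∖ (D ∩ A)) ∪ ((A ∖ D) ∖ (A ∪ D)) ⊆ D ∪ (A ∖ (A ∖ X)).

Only the reverse inclusion holds.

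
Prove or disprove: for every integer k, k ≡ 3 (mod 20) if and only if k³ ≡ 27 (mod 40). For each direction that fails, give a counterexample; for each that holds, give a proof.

Forward direction. This fails: take k = 23. Then 23 ≡ 3 (mod 20), but 23³ = 12167 ≡ 7 (mod 40), not 27.

Converse. The residues r modulo 40 with r³ ≡ 27 (mod 40) are exactly {3}, and each is ≡ 3 (mod 20).

Only the converse holds.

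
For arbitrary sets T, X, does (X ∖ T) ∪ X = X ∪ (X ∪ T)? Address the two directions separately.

(⊆) Let x ∈ (X ∖ T) ∪ X. Then either x ∈ X and x ∉ T; or x ∈ T ∩ X. In each case x ∈ X ∪ (X ∪ T), so (X ∖ T) ∪ X ⊆ X ∪ (X ∪ T).

(⊇) This inclusion fails. Take T = {1}, X = ∅; then 1 ∈ X ∪ (X ∪ T) but 1 ∉ (X ∖ T) ∪ X.

(⊆) holds; (⊇) fails.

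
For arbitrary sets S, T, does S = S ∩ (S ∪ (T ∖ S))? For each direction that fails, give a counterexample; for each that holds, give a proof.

Reverse inclusion. Let x ∈ S ∩ (S ∪ (T ∖ S)). Then either x ∈ S and x ∉ T; or x ∈ S ∩ T. In each case x ∈ S, so S ∩ (S ∪ (T ∖ S)) ⊆ S.

Forward inclusion. Let x ∈ S. Then either x ∈ S and x ∉ T; or x ∈ S ∩ T. In each case x ∈ S ∩ (S ∪ (T ∖ S)), so S ⊆ S ∩ (S ∪ (T ∖ S)).

The two sets are equal.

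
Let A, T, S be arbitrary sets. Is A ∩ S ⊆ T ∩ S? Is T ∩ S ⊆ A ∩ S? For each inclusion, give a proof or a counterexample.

(⊆) fails and (⊇) fails.

(⟹) This inclusion fails. Take A = {1}, T = ∅, S = {1}; then 1 ∈ A ∩ S but 1 ∉ T ∩ S.

(⟸) This inclusion fails. Take A = ∅, T = {1}, S = {1}; then 1 ∈ T ∩ S but 1 ∉ A ∩ S.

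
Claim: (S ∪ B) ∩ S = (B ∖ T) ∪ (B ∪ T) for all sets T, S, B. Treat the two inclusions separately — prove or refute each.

(⊆) fails and (⊇) fails.

(⊆) This inclusion fails. Take T = ∅, S = {1}, B = ∅; then 1 ∈ (S ∪ B) ∩ S but 1 ∉ (B ∖ T) ∪ (B ∪ T).

(⊇) This inclusion fails. Take T = {1}, S = ∅, B = ∅; then 1 ∈ (B ∖ T) ∪ (B ∪ T) but 1 ∉ (S ∪ B) ∩ S.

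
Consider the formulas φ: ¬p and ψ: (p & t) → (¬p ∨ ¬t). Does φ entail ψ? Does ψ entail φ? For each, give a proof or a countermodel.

[⇒] Assume the antecedent. If p is true, the antecedent cannot hold. If p is false, (p & t) → (¬p ∨ ¬t) reduces to true regardless of the other variables. Either way (p & t) → (¬p ∨ ¬t) holds.

[⇐] This fails. Under p = T, t = F, the left side is false but the right side is true.

Only the forward direction holds.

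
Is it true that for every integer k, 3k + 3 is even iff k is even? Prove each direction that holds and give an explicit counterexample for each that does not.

(⇒) This fails: k = 3 gives 3k + 3 = 12, which is even, but 3 is odd, not even.

(⇐) This also fails: k = 0 is even, but 3k + 3 = 3 is odd, not even.

Neither implication holds.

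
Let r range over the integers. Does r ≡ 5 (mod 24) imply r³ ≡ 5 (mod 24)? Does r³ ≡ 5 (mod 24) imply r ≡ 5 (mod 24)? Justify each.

Both directions hold.

(⇒) Suppose r ≡ 5 (mod 24). Write r = 24j + 5. Then (24j + 5)³ = 13824j³ + 8640j² + 1800j + 125 = 24(576j³ + 360j² + 75j + 5) + 5, so r³ ≡ 5 (mod 24).

(⇐) Conversely, suppose r³ ≡ 5 (mod 24). The only residue r in {0, …, 23} with r³ ≡ 5 (mod 24) is r = 5, so r ≡ 5 (mod 24).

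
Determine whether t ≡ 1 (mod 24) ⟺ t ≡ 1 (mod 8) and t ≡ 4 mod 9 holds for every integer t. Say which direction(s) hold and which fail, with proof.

[⇒] This fails: t = 1 gives 1 ≡ 1 (mod 24) but 1 ≡ 1 (mod 9), so the conjunction on the right does not hold.

[⇐] Conversely, if t ≡ 1 (mod 8) and t ≡ 4 (mod 9), then by the Chinese remainder theorem t ≡ 49 (mod 72). Since 49 ≡ 1 (mod 24) and 24 ∣ 72, we get t ≡ 1 (mod 24).

Not equivalent: only (⇐) holds.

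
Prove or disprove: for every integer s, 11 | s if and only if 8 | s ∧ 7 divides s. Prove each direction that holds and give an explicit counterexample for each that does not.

(⇒) fails and (⇐) fails.

Forward direction. This fails: take s = 11. Certainly 11 ∣ 11, but 8 ∤ 11.

Converse. This fails: take s = 56. Both 8 ∣ 56 and 7 ∣ 56, yet 56 is not a multiple of 11 (since 56 = 5·11 + 1), so 11 ∤ 56.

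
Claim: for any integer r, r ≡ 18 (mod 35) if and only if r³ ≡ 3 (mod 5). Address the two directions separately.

(⇒) fails and (⇐) fails.

(⇒) This fails: take r = 18. Then 18 ≡ 18 (mod 35), but 18³ = 5832 ≡ 2 (mod 5), not 3.

(⇐) This fails: take r = 2. Then 2³ = 8 ≡ 3 (mod 5), yet 2 ≡ 2 (mod 35), not 18.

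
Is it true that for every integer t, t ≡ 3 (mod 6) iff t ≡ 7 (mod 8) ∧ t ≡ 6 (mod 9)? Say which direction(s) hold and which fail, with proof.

[⇐] If t ≡ 7 (mod 8) and t ≡ 6 (mod 9), then by the Chinese remainder theorem t ≡ 15 (mod 72). Since 15 ≡ 3 (mod 6) and 6 ∣ 72, we get t ≡ 3 (mod 6).

[⇒] This fails: t = 33 gives 33 ≡ 3 (mod 6) but 33 ≡ 1 (mod 8), so the conjunction on the right does not hold.

The forward direction fails; the converse holds.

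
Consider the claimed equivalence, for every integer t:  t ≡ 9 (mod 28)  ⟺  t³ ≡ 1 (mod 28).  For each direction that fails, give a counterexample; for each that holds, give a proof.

(→) Suppose t ≡ 9 (mod 28). Write t = 28j + 9. Then (28j + 9)³ = 21952j³ + 21168j² + 6804j + 729 = 28(784j³ + 756j² + 243j + 26) + 1, so t³ ≡ 1 (mod 28).

(←) This fails: take t = 1. Then 1³ = 1 ≡ 1 (mod 28), yet 1 ≡ 1 (mod 28), not 9.

The forward direction holds; the converse fails.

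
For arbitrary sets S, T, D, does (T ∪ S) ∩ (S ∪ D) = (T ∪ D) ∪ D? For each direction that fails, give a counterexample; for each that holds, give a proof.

(⊆) This inclusion fails. Take S = {1}, T = ∅, D = ∅; then 1 ∈ (T ∪ S) ∩ (S ∪ D) but 1 ∉ (T ∪ D) ∪ D.

(⊇) This inclusion fails. Take S = ∅, T = {1}, D = ∅; then 1 ∈ (T ∪ D) ∪ D but 1 ∉ (T ∪ S) ∩ (S ∪ D).

Neither inclusion holds.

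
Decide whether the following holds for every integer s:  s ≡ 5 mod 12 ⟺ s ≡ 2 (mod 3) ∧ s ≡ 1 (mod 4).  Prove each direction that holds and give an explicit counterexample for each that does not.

Forward direction. Suppose s ≡ 5 (mod 12); write s = 12j + 5. Since 3 ∣ 12, reducing mod 3 gives s ≡ 5 ≡ 2 (mod 3); since 4 ∣ 12, reducing mod 4 gives s ≡ 5 ≡ 1 (mod 4).

Converse. If s ≡ 2 (mod 3) and s ≡ 1 (mod 4), then by the Chinese remainder theorem s ≡ 5 (mod 12). This is exactly s ≡ 5 (mod 12).

The biconditional holds.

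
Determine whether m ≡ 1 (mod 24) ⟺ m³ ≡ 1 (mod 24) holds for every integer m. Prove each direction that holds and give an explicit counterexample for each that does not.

(→) Suppose m ≡ 1 (mod 24). Write m = 24j + 1. Then (24j + 1)³ = 13824j³ + 1728j² + 72j + 1 = 24(576j³ + 72j² + 3j) + 1, so m³ ≡ 1 (mod 24).

(←) Conversely, suppose m³ ≡ 1 (mod 24). The only residue r in {0, …, 23} with r³ ≡ 1 (mod 24) is r = 1, so m ≡ 1 (mod 24).

Both directions hold; the statement is true.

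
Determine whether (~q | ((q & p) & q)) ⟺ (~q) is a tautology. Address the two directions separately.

Not equivalent: only (⇐) holds.

Forward direction. This fails. Under p = T, q = T, the left side is true but the right side is false.

Converse. Assume the antecedent. If p is true, ~q | ((q & p) & q) reduces to true regardless of the other variables. If p is false, the antecedent forces (p = F, q = F), and ~q | ((q & p) & q) holds there. Either way ~q | ((q & p) & q) holds.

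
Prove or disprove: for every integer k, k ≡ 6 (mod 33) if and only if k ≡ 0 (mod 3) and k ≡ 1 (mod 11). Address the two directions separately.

(⇒) This fails: k = 6 gives 6 ≡ 6 (mod 33) but 6 ≡ 6 (mod 11), so the conjunction on the right does not hold.

(⇐) This fails: k = 12 satisfies both congruences on the right (12 ≡ 0 mod 3 and 12 ≡ 1 mod 11) yet 12 ≡ 12 (mod 33), not 6.

(⇒) fails and (⇐) fails.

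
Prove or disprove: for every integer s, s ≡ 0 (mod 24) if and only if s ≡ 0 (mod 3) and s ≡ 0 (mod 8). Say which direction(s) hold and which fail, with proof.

The biconditional holds.

(⇒) Suppose s ≡ 0 (mod 24); write s = 24j + 0. Since 3 ∣ 24, reducing mod 3 gives s ≡ 0 (mod 3); since 8 ∣ 24, reducing mod 8 gives s ≡ 0 (mod 8).

(⇐) Conversely, if s ≡ 0 (mod 3) and s ≡ 0 (mod 8), then by the Chinese remainder theorem s ≡ 0 (mod 24). This is exactly s ≡ 0 (mod 24).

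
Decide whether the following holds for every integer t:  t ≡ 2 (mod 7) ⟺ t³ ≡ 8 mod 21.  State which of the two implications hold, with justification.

(⇒) This fails: take t = 9. Then 9 ≡ 2 (mod 7), but 9³ = 729 ≡ 15 (mod 21), not 8.

(⇐) This fails: take t = 8. Then 8³ = 512 ≡ 8 (mod 21), yet 8 ≡ 1 (mod 7), not 2.

Neither direction holds.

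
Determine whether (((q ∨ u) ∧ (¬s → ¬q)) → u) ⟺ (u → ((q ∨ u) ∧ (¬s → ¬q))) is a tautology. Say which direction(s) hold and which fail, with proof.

(⇒) fails and (⇐) fails.

[⇒] This fails. Under s = F, q = T, u = T, the left side is true but the right side is false.

[⇐] This fails. Under s = T, q = T, u = F, the left side is false but the right side is true.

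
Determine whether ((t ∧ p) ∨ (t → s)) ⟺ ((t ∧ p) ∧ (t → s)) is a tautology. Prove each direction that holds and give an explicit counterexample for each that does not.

Only the reverse direction holds.

(⟹) This fails. Under s = F, t = F, p = F, the left side is true but the right side is false.

(⟸) Assume the antecedent. If s is true, (t ∧ p) ∨ (t → s) reduces to true regardless of the other variables. If s is false, the antecedent cannot hold. Either way (t ∧ p) ∨ (t → s) holds.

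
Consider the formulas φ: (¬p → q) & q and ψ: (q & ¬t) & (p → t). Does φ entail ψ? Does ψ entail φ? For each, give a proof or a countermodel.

Only the reverse direction holds.

(⟹) This fails. Under p = T, q = T, t = F, the left side is true but the right side is false.

(⟸) Assume the antecedent. If p is true, the antecedent cannot hold. If p is false, the antecedent forces (p = F, q = T, t = F), and (¬p → q) & q holds there. Either way (¬p → q) & q holds.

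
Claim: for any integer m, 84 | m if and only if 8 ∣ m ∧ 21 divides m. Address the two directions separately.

(⟸) Suppose 8 ∣ m and 21 ∣ m. Any common multiple of 8 and 21 is a multiple of their lcm; here gcd(8, 21) = 1, so lcm(8, 21) = 8·21 = 168, so 168 ∣ m. Since 84 ∣ 168, it follows that 84 ∣ m.

(⟹) This fails: take m = 84. Certainly 84 ∣ 84, but 8 ∤ 84.

(⇒) fails; (⇐) holds.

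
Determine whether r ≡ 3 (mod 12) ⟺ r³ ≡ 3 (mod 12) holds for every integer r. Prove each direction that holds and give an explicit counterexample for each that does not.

[⇒] Suppose r ≡ 3 (mod 12). Write r = 12j + 3. Then (12j + 3)³ = 1728j³ + 1296j² + 324j + 27 = 12(144j³ + 108j² + 27j + 2) + 3, so r³ ≡ 3 (mod 12).

[⇐] Conversely, suppose r³ ≡ 3 (mod 12). The only residue r in {0, …, 11} with r³ ≡ 3 (mod 12) is r = 3, so r ≡ 3 (mod 12).

Both directions hold.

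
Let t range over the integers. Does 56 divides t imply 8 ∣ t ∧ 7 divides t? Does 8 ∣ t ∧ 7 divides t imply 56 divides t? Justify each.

(⇒) If 56 ∣ t, write t = 56q. Since 56 = 7·8, t = 8·(7q), so 8 ∣ t; and since 56 = 8·7, t = 7·(8q), so 7 ∣ t.

(⇐) Suppose 8 ∣ t and 7 ∣ t. Any common multiple of 8 and 7 is a multiple of their lcm; here gcd(8, 7) = 1, so lcm(8, 7) = 8·7 = 56, so 56 ∣ t.

Both directions hold; the statement is true.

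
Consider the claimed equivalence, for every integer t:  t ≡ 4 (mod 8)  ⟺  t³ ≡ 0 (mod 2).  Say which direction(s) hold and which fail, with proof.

(⇒) Suppose t ≡ 4 (mod 8). Then t³ ≡ 4³ = 64 (mod 8), and since 2 ∣ 8, also t³ ≡ 0 (mod 2).

(⇐) This fails: take t = 0. Then 0³ = 0 ≡ 0 (mod 2), yet 0 ≡ 0 (mod 8), not 4.

Not equivalent: only (⇒) holds.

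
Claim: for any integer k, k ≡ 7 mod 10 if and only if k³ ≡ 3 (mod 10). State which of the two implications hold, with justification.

Equivalent; both directions hold.

Forward direction. Suppose k ≡ 7 mod 10. Write k = 10j + 7. Then (10j + 7)³ = 1000j³ + 2100j² + 1470j + 343 = 10(100j³ + 210j² + 147j + 34) + 3, so k³ ≡ 3 (mod 10).

Converse. For the converse, argue contrapositively. If k ≢ 7 (mod 10), then k is congruent to one of 0, 1, 2, 3, 4, 5, 6, 8, 9 modulo 10, and these give k³ ≡ 0, 1, 8, 7, 4, 5, 6, 2, 9 respectively — never 3.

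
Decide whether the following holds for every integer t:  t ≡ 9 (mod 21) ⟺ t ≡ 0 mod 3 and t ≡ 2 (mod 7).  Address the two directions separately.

Forward direction. Suppose t ≡ 9 (mod 21); write t = 21j + 9. Since 3 ∣ 21, reducing mod 3 gives t ≡ 9 ≡ 0 (mod 3); since 7 ∣ 21, reducing mod 7 gives t ≡ 9 ≡ 2 (mod 7).

Converse. If t ≡ 0 (mod 3) and t ≡ 2 (mod 7), then by the Chinese remainder theorem t ≡ 9 (mod 21). This is exactly t ≡ 9 (mod 21).

Equivalent; both directions hold.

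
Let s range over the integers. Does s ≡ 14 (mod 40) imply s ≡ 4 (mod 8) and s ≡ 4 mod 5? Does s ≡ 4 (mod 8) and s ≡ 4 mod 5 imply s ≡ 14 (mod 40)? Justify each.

(⇒) fails and (⇐) fails.

(⟹) This fails: s = 14 gives 14 ≡ 14 (mod 40) but 14 ≡ 6 (mod 8), so the conjunction on the right does not hold.

(⟸) This fails: s = 4 satisfies both congruences on the right (4 ≡ 4 mod 8 and 4 ≡ 4 mod 5) yet 4 ≡ 4 (mod 40), not 14.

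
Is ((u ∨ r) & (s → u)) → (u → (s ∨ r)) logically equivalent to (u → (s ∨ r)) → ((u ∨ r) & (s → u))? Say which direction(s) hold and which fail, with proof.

(⟹) This fails. Under u = F, s = F, r = F, the left side is true but the right side is false.

(⟸) This fails. Under u = T, s = F, r = F, the left side is false but the right side is true.

(⇒) fails and (⇐) fails.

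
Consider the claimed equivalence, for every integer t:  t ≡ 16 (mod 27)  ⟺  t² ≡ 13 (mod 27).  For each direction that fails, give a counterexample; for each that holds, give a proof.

[⇐] This fails: take t = 11. Then 11² = 121 ≡ 13 (mod 27), yet 11 ≡ 11 (mod 27), not 16.

[⇒] Suppose t ≡ 16 (mod 27). Write t = 27j + 16. Then (27j + 16)² = 729j² + 864j + 256 = 27(27j² + 32j + 9) + 13, so t² ≡ 13 (mod 27).

Only the forward implication holds.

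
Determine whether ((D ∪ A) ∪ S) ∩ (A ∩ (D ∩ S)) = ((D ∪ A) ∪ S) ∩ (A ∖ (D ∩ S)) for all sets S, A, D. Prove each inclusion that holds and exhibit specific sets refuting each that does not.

Neither inclusion holds.

(⊆) This inclusion fails. Take S = {1}, A = {1}, D = {1}; then 1 ∈ ((D ∪ A) ∪ S) ∩ (A ∩ (D ∩ S)) but 1 ∉ ((D ∪ A) ∪ S) ∩ (A ∖ (D ∩ S)).

(⊇) This inclusion fails. Take S = ∅, A = {1}, D = ∅; then 1 ∈ ((D ∪ A) ∪ S) ∩ (A ∖ (D ∩ S)) but 1 ∉ ((D ∪ A) ∪ S) ∩ (A ∩ (D ∩ S)).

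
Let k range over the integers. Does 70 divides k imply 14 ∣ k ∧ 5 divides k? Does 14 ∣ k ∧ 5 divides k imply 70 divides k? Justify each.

Equivalent; both directions hold.

[⇒] If 70 ∣ k, write k = 70q. Since 70 = 5·14, k = 14·(5q), so 14 ∣ k; and since 70 = 14·5, k = 5·(14q), so 5 ∣ k.

[⇐] Suppose 14 ∣ k and 5 ∣ k. Any common multiple of 14 and 5 is a multiple of their lcm; here gcd(14, 5) = 1, so lcm(14, 5) = 14·5 = 70, so 70 ∣ k.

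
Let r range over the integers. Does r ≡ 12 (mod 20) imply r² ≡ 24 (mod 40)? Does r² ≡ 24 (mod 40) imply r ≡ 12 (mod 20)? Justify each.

Not equivalent: only (⇒) holds.

[⇒] Suppose r ≡ 12 (mod 20). Working modulo 40, r ∈ {12, 32}; for each such r, r² ≡ 24 (mod 40).

[⇐] This fails: take r = 8. Then 8² = 64 ≡ 24 (mod 40), yet 8 ≡ 8 (mod 20), not 12.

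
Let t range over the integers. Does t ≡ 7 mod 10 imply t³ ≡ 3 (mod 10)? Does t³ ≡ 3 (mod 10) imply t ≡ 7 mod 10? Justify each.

Forward direction. Suppose t ≡ 7 mod 10. Write t = 10j + 7. Then (10j + 7)³ = 1000j³ + 2100j² + 1470j + 343 = 10(100j³ + 210j² + 147j + 34) + 3, so t³ ≡ 3 (mod 10).

Converse. For the converse, argue contrapositively. If t ≢ 7 (mod 10), then t is congruent to one of 0, 1, 2, 3, 4, 5, 6, 8, 9 modulo 10, and these give t³ ≡ 0, 1, 8, 7, 4, 5, 6, 2, 9 respectively — never 3.

The biconditional holds.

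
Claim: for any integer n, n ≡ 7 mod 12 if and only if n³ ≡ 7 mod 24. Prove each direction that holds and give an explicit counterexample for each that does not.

Only the reverse direction holds.

(⇒) This fails: take n = 19. Then 19 ≡ 7 (mod 12), but 19³ = 6859 ≡ 19 (mod 24), not 7.

(⇐) Conversely, the residues r modulo 24 with r³ ≡ 7 (mod 24) are exactly {7}, and each is ≡ 7 (mod 12).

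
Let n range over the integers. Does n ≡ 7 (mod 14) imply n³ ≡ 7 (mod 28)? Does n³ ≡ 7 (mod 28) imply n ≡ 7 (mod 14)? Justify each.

The forward direction fails; the converse holds.

(⟸) The residues r modulo 28 with r³ ≡ 7 (mod 28) are exactly {7}, and each is ≡ 7 (mod 14).

(⟹) This fails: take n = 21. Then 21 ≡ 7 (mod 14), but 21³ = 9261 ≡ 21 (mod 28), not 7.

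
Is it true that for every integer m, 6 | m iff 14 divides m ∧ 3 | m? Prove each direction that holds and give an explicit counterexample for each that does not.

Not equivalent: only (⇐) holds.

(⟹) This fails: take m = 6. Certainly 6 ∣ 6, but 14 ∤ 6.

(⟸) Suppose 14 ∣ m and 3 ∣ m. Any common multiple of 14 and 3 is a multiple of their lcm; here gcd(14, 3) = 1, so lcm(14, 3) = 14·3 = 42, so 42 ∣ m. Since 6 ∣ 42, it follows that 6 ∣ m.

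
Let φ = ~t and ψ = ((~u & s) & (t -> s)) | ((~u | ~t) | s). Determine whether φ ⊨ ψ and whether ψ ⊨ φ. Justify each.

Only the forward implication holds.

Forward direction. Assume the antecedent. If u is true, the antecedent forces (u = T, s = F, t = F) or (u = T, s = T, t = F), and the consequent holds there. If u is false, the consequent reduces to true regardless of the other variables. Either way the consequent holds.

Converse. This fails. Under u = F, s = F, t = T, the left side is false but the right side is true.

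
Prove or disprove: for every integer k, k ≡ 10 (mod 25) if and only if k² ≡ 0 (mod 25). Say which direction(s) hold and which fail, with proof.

(⟸) This fails: take k = 0. Then 0² = 0 ≡ 0 (mod 25), yet 0 ≡ 0 (mod 25), not 10.

(⟹) Suppose k ≡ 10 (mod 25). Write k = 25j + 10. Then (25j + 10)² = 625j² + 500j + 100 = 25(25j² + 20j + 4) + 0, so k² ≡ 0 (mod 25).

Not equivalent: only (⇒) holds.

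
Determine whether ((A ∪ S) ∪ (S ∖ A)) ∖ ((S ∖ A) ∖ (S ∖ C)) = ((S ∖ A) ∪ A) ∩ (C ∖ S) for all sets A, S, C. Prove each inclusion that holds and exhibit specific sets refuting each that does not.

(⟹) This inclusion fails. Take A = {1}, S = ∅, C = ∅; then 1 ∈ ((A ∪ S) ∪ (S ∖ A)) ∖ ((S ∖ A) ∖ (S ∖ C)) but 1 ∉ ((S ∖ A) ∪ A) ∩ (C ∖ S).

(⟸) Let x ∈ ((S ∖ A) ∪ A) ∩ (C ∖ S). Then x ∈ A ∩ C and x ∉ S, from which x ∈ ((A ∪ S) ∪ (S ∖ A)) ∖ ((S ∖ A) ∖ (S ∖ C)).

The sets are not equal: only the reverse inclusion holds.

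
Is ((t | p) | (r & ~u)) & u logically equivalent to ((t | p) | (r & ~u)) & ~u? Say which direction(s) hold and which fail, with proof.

(⇒) fails and (⇐) fails.

[⇒] This fails. Under r = F, p = T, u = T, t = F, the left side is true but the right side is false.

[⇐] This fails. Under r = T, p = F, u = F, t = F, the left side is false but the right side is true.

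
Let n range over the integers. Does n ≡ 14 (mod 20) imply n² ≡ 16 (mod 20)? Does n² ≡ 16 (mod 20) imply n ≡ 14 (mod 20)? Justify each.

[⇒] Suppose n ≡ 14 (mod 20). Write n = 20j + 14. Then (20j + 14)² = 400j² + 560j + 196 = 20(20j² + 28j + 9) + 16, so n² ≡ 16 (mod 20).

[⇐] This fails: take n = 4. Then 4² = 16 ≡ 16 (mod 20), yet 4 ≡ 4 (mod 20), not 14.

Only the forward direction holds.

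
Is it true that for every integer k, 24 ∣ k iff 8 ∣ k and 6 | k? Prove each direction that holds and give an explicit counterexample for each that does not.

Both directions hold; the statement is true.

(⟸) Suppose 8 ∣ k and 6 ∣ k. Any common multiple of 8 and 6 is a multiple of their lcm; here lcm(8, 6) = 8·6/gcd(8, 6) = 48/2 = 24, so 24 ∣ k.

(⟹) If 24 ∣ k, write k = 24q. Since 24 = 3·8, k = 8·(3q), so 8 ∣ k; and since 24 = 4·6, k = 6·(4q), so 6 ∣ k.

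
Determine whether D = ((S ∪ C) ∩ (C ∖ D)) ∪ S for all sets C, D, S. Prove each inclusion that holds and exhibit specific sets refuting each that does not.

(⊆) fails and (⊇) fails.

(⟹) This inclusion fails. Take C = ∅, D = {1}, S = ∅; then 1 ∈ D but 1 ∉ ((S ∪ C) ∩ (C ∖ D)) ∪ S.

(⟸) This inclusion fails. Take C = {1}, D = ∅, S = ∅; then 1 ∈ ((S ∪ C) ∩ (C ∖ D)) ∪ S but 1 ∉ D.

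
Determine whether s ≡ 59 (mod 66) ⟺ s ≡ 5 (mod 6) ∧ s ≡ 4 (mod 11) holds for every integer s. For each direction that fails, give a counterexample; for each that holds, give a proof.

Both directions hold.

(→) Suppose s ≡ 59 (mod 66); write s = 66j + 59. Since 6 ∣ 66, reducing mod 6 gives s ≡ 59 ≡ 5 (mod 6); since 11 ∣ 66, reducing mod 11 gives s ≡ 59 ≡ 4 (mod 11).

(←) Conversely, if s ≡ 5 (mod 6) and s ≡ 4 (mod 11), then by the Chinese remainder theorem s ≡ 59 (mod 66). This is exactly s ≡ 59 (mod 66).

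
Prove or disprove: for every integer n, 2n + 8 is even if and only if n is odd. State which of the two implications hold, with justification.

(→) This fails: take n = 0. Then 2n + 8 = 8, which is even, yet n = 0 is even, not odd.

(←) Suppose n is odd. Since 2 is even, 2n is even for every n, so 2n + 8 has the same parity as 8, which is even. Hence 2n + 8 is even.

The forward direction fails; the converse holds.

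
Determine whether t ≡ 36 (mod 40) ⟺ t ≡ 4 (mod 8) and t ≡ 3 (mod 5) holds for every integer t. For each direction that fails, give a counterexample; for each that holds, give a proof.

Both directions fail.

(→) This fails: t = 36 gives 36 ≡ 36 (mod 40) but 36 ≡ 1 (mod 5), so the conjunction on the right does not hold.

(←) This fails: t = 28 satisfies both congruences on the right (28 ≡ 4 mod 8 and 28 ≡ 3 mod 5) yet 28 ≡ 28 (mod 40), not 36.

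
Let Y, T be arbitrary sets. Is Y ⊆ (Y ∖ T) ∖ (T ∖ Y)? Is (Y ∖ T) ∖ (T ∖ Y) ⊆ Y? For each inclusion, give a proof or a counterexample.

(⊆) fails; (⊇) holds.

(⟸) Let x ∈ (Y ∖ T) ∖ (T ∖ Y). Then x ∈ Y and x ∉ T, from which x ∈ Y.

(⟹) This inclusion fails. Take Y = {1}, T = {1}; then 1 ∈ Y but 1 ∉ (Y ∖ T) ∖ (T ∖ Y).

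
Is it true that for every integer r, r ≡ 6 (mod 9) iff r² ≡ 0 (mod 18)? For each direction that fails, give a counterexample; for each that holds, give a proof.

(⟹) This fails: take r = 15. Then 15 ≡ 6 (mod 9), but 15² = 225 ≡ 9 (mod 18), not 0.

(⟸) This fails: take r = 0. Then 0² = 0 ≡ 0 (mod 18), yet 0 ≡ 0 (mod 9), not 6.

Neither implication holds.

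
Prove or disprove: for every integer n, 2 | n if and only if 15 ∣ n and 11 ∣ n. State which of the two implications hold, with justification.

Neither implication holds.

Forward direction. This fails: take n = 2. Certainly 2 ∣ 2, but 15 ∤ 2.

Converse. This fails: take n = 165. Both 15 ∣ 165 and 11 ∣ 165, yet 165 is not a multiple of 2 (since 165 = 82·2 + 1), so 2 ∤ 165.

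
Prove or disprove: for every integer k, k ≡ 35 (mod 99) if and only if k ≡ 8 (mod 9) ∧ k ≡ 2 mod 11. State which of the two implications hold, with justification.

Both directions hold.

(⇐) If k ≡ 8 (mod 9) and k ≡ 2 (mod 11), then by the Chinese remainder theorem k ≡ 35 (mod 99). This is exactly k ≡ 35 (mod 99).

(⇒) Suppose k ≡ 35 (mod 99); write k = 99j + 35. Since 9 ∣ 99, reducing mod 9 gives k ≡ 35 ≡ 8 (mod 9); since 11 ∣ 99, reducing mod 11 gives k ≡ 35 ≡ 2 (mod 11).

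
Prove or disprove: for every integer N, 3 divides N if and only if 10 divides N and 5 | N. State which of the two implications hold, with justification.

(⇒) fails and (⇐) fails.

(⇒) This fails: take N = 3. Certainly 3 ∣ 3, but 10 ∤ 3.

(⇐) This fails: take N = 10. Both 10 ∣ 10 and 5 ∣ 10, yet 10 is not a multiple of 3 (since 10 = 3·3 + 1), so 3 ∤ 10.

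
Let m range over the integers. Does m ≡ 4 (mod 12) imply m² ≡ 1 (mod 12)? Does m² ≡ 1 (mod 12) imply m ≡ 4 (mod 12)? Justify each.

Both directions fail.

(⇒) This fails: take m = 4. Then 4 ≡ 4 (mod 12), but 4² = 16 ≡ 4 (mod 12), not 1.

(⇐) This fails: take m = 1. Then 1² = 1 ≡ 1 (mod 12), yet 1 ≡ 1 (mod 12), not 4.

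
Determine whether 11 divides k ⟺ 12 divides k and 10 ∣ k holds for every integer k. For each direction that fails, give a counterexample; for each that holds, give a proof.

[⇒] This fails: take k = 11. Certainly 11 ∣ 11, but 12 ∤ 11.

[⇐] This fails: take k = 60. Both 12 ∣ 60 and 10 ∣ 60, yet 60 is not a multiple of 11 (since 60 = 5·11 + 5), so 11 ∤ 60.

Neither direction holds.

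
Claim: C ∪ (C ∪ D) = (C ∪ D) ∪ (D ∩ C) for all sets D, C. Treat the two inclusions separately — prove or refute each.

Forward inclusion. Let x ∈ C ∪ (C ∪ D). Then either x ∈ D and x ∉ C; or x ∈ C and x ∉ D; or x ∈ D ∩ C. In each case x ∈ (C ∪ D) ∪ (D ∩ C), so C ∪ (C ∪ D) ⊆ (C ∪ D) ∪ (D ∩ C).

Reverse inclusion. Let x ∈ (C ∪ D) ∪ (D ∩ C). Then either x ∈ D and x ∉ C; or x ∈ C and x ∉ D; or x ∈ D ∩ C. In each case x ∈ C ∪ (C ∪ D), so (C ∪ D) ∪ (D ∩ C) ⊆ C ∪ (C ∪ D).

Both inclusions hold; the sets are equal.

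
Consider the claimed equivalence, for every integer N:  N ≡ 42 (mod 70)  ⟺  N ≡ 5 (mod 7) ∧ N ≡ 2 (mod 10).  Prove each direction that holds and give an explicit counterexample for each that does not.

Neither direction holds.

(⟹) This fails: N = 42 gives 42 ≡ 42 (mod 70) but 42 ≡ 0 (mod 7), so the conjunction on the right does not hold.

(⟸) This fails: N = 12 satisfies both congruences on the right (12 ≡ 5 mod 7 and 12 ≡ 2 mod 10) yet 12 ≡ 12 (mod 70), not 42.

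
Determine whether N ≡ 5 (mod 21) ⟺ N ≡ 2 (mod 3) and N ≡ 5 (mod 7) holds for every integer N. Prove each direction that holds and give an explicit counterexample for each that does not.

Both directions hold; the statement is true.

Converse. If N ≡ 2 (mod 3) and N ≡ 5 (mod 7), then by the Chinese remainder theorem N ≡ 5 (mod 21). This is exactly N ≡ 5 (mod 21).

Forward direction. Suppose N ≡ 5 (mod 21); write N = 21j + 5. Since 3 ∣ 21, reducing mod 3 gives N ≡ 5 ≡ 2 (mod 3); since 7 ∣ 21, reducing mod 7 gives N ≡ 5 (mod 7).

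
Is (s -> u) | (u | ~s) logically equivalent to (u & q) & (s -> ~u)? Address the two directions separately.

Only the reverse direction holds.

(⇒) This fails. Under u = F, s = F, q = F, the left side is true but the right side is false.

(⇐) Assume the antecedent. If u is true, (s -> u) | (u | ~s) reduces to true regardless of the other variables. If u is false, the antecedent cannot hold. Either way (s -> u) | (u | ~s) holds.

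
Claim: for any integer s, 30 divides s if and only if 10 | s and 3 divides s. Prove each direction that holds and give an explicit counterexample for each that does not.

(→) If 30 ∣ s, write s = 30q. Since 30 = 3·10, s = 10·(3q), so 10 ∣ s; and since 30 = 10·3, s = 3·(10q), so 3 ∣ s.

(←) Suppose 10 ∣ s and 3 ∣ s. Any common multiple of 10 and 3 is a multiple of their lcm; here gcd(10, 3) = 1, so lcm(10, 3) = 10·3 = 30, so 30 ∣ s.

Equivalent; both directions hold.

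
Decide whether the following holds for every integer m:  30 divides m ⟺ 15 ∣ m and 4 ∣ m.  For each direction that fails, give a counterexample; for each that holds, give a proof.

Only the reverse direction holds.

[⇒] This fails: take m = 30. Certainly 30 ∣ 30, but 4 ∤ 30.

[⇐] Suppose 15 ∣ m and 4 ∣ m. Any common multiple of 15 and 4 is a multiple of their lcm; here gcd(15, 4) = 1, so lcm(15, 4) = 15·4 = 60, so 60 ∣ m. Since 30 ∣ 60, it follows that 30 ∣ m.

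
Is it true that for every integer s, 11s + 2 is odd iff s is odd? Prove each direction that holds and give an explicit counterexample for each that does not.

(⇒) Suppose 11s + 2 is odd. Since 11 is odd, 11s and s have the same parity, so 11s + 2 ≡ s + 2 (mod 2). As 2 is even, 11s + 2 is odd exactly when s is odd. Thus s is odd.

(⇐) Conversely, suppose s is odd; write s = 2j + 1. Then 11s + 2 = 11·(2j + 1) + 2 = 2·11j + 13, which is odd.

Both implications hold.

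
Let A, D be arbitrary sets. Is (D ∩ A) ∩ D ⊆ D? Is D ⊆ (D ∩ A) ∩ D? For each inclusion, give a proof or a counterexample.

Forward inclusion. Let x ∈ (D ∩ A) ∩ D. Then x ∈ A ∩ D, from which x ∈ D.

Reverse inclusion. This inclusion fails. Take A = ∅, D = {1}; then 1 ∈ D but 1 ∉ (D ∩ A) ∩ D.

(⊆) holds; (⊇) fails.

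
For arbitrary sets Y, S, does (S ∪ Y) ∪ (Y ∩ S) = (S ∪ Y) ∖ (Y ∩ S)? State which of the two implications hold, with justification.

(⊇) Let x ∈ (S ∪ Y) ∖ (Y ∩ S). Then either x ∈ Y and x ∉ S; or x ∈ S and x ∉ Y. In each case x ∈ (S ∪ Y) ∪ (Y ∩ S), so (S ∪ Y) ∖ (Y ∩ S) ⊆ (S ∪ Y) ∪ (Y ∩ S).

(⊆) This inclusion fails. Take Y = {1}, S = {1}; then 1 ∈ (S ∪ Y) ∪ (Y ∩ S) but 1 ∉ (S ∪ Y) ∖ (Y ∩ S).

The sets are not equal: only the reverse inclusion holds.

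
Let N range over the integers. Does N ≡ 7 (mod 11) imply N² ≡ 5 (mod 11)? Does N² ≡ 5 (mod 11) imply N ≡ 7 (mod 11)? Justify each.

(⟸) This fails: take N = 4. Then 4² = 16 ≡ 5 (mod 11), yet 4 ≡ 4 (mod 11), not 7.

(⟹) Suppose N ≡ 7 (mod 11). Write N = 11j + 7. Then (11j + 7)² = 121j² + 154j + 49 = 11(11j² + 14j + 4) + 5, so N² ≡ 5 (mod 11).

Only the forward direction holds.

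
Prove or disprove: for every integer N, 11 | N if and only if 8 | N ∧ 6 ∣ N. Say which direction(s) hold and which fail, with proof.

Forward direction. This fails: take N = 11. Certainly 11 ∣ 11, but 8 ∤ 11.

Converse. This fails: take N = 24. Both 8 ∣ 24 and 6 ∣ 24, yet 24 is not a multiple of 11 (since 24 = 2·11 + 2), so 11 ∤ 24.

Neither direction holds.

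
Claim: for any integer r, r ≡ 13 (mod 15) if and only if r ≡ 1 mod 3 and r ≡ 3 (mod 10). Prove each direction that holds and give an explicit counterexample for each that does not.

(⇒) fails; (⇐) holds.

(⟹) This fails: r = 28 gives 28 ≡ 13 (mod 15) but 28 ≡ 8 (mod 10), so the conjunction on the right does not hold.

(⟸) Conversely, if r ≡ 1 (mod 3) and r ≡ 3 (mod 10), then by the Chinese remainder theorem r ≡ 13 (mod 30). Since 13 ≡ 13 (mod 15) and 15 ∣ 30, we get r ≡ 13 (mod 15).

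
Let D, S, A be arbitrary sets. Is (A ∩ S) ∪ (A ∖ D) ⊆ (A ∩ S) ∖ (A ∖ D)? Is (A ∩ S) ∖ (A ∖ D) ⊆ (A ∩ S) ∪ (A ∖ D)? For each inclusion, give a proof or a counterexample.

Only the reverse inclusion holds.

Forward inclusion. This inclusion fails. Take D = ∅, S = ∅, A = {1}; then 1 ∈ (A ∩ S) ∪ (A ∖ D) but 1 ∉ (A ∩ S) ∖ (A ∖ D).

Reverse inclusion. Let x ∈ (A ∩ S) ∖ (A ∖ D). Then x ∈ D ∩ S ∩ A, from which x ∈ (A ∩ S) ∪ (A ∖ D).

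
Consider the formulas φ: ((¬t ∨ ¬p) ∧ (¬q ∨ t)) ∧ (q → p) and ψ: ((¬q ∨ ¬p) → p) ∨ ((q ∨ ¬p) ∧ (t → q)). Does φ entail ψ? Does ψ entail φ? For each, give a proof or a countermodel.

[⇒] This fails. Under q = F, p = F, t = T, the left side is true but the right side is false.

[⇐] This fails. Under q = T, p = F, t = F, the left side is false but the right side is true.

Neither implication holds.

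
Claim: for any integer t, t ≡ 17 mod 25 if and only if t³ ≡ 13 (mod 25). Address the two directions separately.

(→) Suppose t ≡ 17 mod 25. Write t = 25j + 17. Then (25j + 17)³ = 15625j³ + 31875j² + 21675j + 4913 = 25(625j³ + 1275j² + 867j + 196) + 13, so t³ ≡ 13 (mod 25).

(←) Conversely, suppose t³ ≡ 13 (mod 25). The only residue r in {0, …, 24} with r³ ≡ 13 (mod 25) is r = 17, so t ≡ 17 (mod 25).

Both directions hold; the statement is true.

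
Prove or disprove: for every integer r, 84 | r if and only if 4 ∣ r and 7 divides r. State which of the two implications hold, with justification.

(⇒) If 84 ∣ r, write r = 84q. Since 84 = 21·4, r = 4·(21q), so 4 ∣ r; and since 84 = 12·7, r = 7·(12q), so 7 ∣ r.

(⇐) This fails: take r = 28. Both 4 ∣ 28 and 7 ∣ 28, yet 28 is not a multiple of 84 (since 28 = 0·84 + 28), so 84 ∤ 28.

Only the forward implication holds.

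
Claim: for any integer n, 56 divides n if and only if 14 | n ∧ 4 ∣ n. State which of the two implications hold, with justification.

Only the forward direction holds.

(→) If 56 ∣ n, write n = 56q. Since 56 = 4·14, n = 14·(4q), so 14 ∣ n; and since 56 = 14·4, n = 4·(14q), so 4 ∣ n.

(←) This fails: take n = 28. Both 14 ∣ 28 and 4 ∣ 28, yet 28 is not a multiple of 56 (since 28 = 0·56 + 28), so 56 ∤ 28.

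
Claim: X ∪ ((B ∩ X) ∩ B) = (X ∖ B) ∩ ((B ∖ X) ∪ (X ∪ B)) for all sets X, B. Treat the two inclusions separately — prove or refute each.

(⊇) Let x ∈ (X ∖ B) ∩ ((B ∖ X) ∪ (X ∪ B)). Then x ∈ X and x ∉ B, from which x ∈ X ∪ ((B ∩ X) ∩ B).

(⊆) This inclusion fails. Take X = {1}, B = {1}; then 1 ∈ X ∪ ((B ∩ X) ∩ B) but 1 ∉ (X ∖ B) ∩ ((B ∖ X) ∪ (X ∪ B)).

(⊆) fails; (⊇) holds.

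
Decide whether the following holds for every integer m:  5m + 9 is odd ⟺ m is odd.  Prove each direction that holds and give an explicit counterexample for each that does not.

Both directions fail.

Forward direction. This fails: m = 6 gives 5m + 9 = 39, which is odd, but 6 is even, not odd.

Converse. This also fails: m = 5 is odd, but 5m + 9 = 34 is even, not odd.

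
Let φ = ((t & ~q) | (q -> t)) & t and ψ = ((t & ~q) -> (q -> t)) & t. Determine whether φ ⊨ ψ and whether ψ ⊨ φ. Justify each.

(→) Assume the antecedent. If t is true, ((t & ~q) -> (q -> t)) & t reduces to true regardless of the other variables. If t is false, the antecedent cannot hold. Either way ((t & ~q) -> (q -> t)) & t holds.

(←) Assume the antecedent. If t is true, ((t & ~q) | (q -> t)) & t reduces to true regardless of the other variables. If t is false, the antecedent cannot hold. Either way ((t & ~q) | (q -> t)) & t holds.

Equivalent; both directions hold.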